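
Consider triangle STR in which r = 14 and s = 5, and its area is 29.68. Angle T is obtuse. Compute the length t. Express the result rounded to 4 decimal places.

From area = ½·r·s·sin T, we get sin T = 2·area/(r·s) ≈ 0.84800.
Taking the obtuse solution, ∠T ≈ 122.01°.
Law of cosines then gives t ≈ 17.181.

17.1814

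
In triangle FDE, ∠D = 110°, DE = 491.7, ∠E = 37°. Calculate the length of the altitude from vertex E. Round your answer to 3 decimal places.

h_E ≈ 462.047

The third angle is ∠F = 180° − ∠D − ∠E = 33.00°.
Law of sines: EF = DE·sin D/sin F ≈ 848.35.
Law of sines: FD = DE·sin E/sin F ≈ 543.32.
Area = ½·DE·EF·sin E ≈ 1.2552e+05.
The altitude from E has length 2·area/FD ≈ 462.05.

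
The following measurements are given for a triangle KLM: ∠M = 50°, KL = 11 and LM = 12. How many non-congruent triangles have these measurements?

LM·sin M = 12·sin(50°) ≈ 9.193.
Since LM sin M < KL < LM (9.193 < 11 < 12), two triangles exist.

2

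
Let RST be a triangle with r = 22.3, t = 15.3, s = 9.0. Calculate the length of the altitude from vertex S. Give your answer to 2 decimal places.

Semiperimeter p = (22.3 + 9 + 15.3)/2 = 23.3.
Heron's formula: area = √(23.3·1·14.3·8) ≈ 51.629.
The altitude from S has length 2·area/s ≈ 11.473.

h_S ≈ 11.47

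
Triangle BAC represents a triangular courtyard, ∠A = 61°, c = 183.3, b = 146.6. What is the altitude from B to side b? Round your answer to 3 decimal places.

By the law of cosines, a² = c² + b² − 2·c·b·cos A = 29035, so a ≈ 170.4.
Area = ½·c·b·sin A ≈ 11751.
The altitude from B has length 2·area/b ≈ 160.32.

h_B ≈ 160.318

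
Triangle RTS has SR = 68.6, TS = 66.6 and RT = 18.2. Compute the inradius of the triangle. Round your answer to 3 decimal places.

Semiperimeter s = (66.6 + 68.6 + 18.2)/2 = 76.7.
Heron's formula: area = √(76.7·10.1·8.1·58.5) ≈ 605.87.
Inradius = area/s = 605.87/76.7 ≈ 7.8992.

7.899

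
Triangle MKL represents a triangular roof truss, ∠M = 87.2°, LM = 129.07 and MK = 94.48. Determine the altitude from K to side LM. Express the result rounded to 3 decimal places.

By the law of cosines, KL² = LM² + MK² − 2·LM·MK·cos M = 24394, so KL ≈ 156.19.
Area = ½·LM·MK·sin M ≈ 6090.
The altitude from K has length 2·area/LM ≈ 94.367.

94.367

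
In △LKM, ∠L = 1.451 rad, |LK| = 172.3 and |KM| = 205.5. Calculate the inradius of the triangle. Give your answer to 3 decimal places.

Law of sines: sin M = |LK|·sin L/|KM| ≈ 0.83243.
Since |KM| ≥ |LK|, only the acute value applies: ∠M ≈ 0.983 rad.
Then ∠K = π − ∠L − ∠M ≈ 0.707 rad.
Law of sines gives |ML| = |KM|·sin K/sin L ≈ 134.46.
Area = ½·|KM|·|LK|·sin K ≈ 11501.
Semiperimeter s = (205.5+134.46+172.3)/2 = 256.13.
Inradius = area/s = 11501/256.13 ≈ 44.903.

44.903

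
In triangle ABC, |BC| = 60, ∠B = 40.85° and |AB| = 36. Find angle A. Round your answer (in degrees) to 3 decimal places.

By the law of cosines, |CA|² = |AB|² + |BC|² − 2·|AB|·|BC|·cos B = 1628.2, so |CA| ≈ 40.352.
Law of cosines again: cos A = (|CA|² + |AB|² − |BC|²)/(2·|CA|·|AB|) ≈ -0.23259, so ∠A ≈ 103.45°.

∠A ≈ 103.450°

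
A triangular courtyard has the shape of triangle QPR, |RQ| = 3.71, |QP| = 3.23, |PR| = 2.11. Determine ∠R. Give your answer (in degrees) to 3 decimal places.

∠R ≈ 60.189°

By the law of cosines, cos R = (|PR|² + |RQ|² − |QP|²) / (2·|PR|·|RQ|) ≈ 0.49714, so ∠R ≈ 60.19°.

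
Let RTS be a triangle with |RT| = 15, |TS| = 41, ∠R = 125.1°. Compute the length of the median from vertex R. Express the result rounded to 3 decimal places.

Law of sines: sin S = |RT|·sin R/|TS| ≈ 0.29932.
Since |TS| ≥ |RT|, only the acute value applies: ∠S ≈ 17.42°.
Then ∠T = 180° − ∠R − ∠S ≈ 37.48°.
Law of sines gives |SR| = |TS|·sin T/sin R ≈ 30.495.
Median from R: ½√(2·|SR|² + 2·|RT|² − |TS|²) ≈ 12.539.

m_R ≈ 12.539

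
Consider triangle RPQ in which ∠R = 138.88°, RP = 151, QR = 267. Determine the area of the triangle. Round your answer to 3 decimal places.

Area = ½·QR·RP·sin R ≈ 13257.

area ≈ 13257.001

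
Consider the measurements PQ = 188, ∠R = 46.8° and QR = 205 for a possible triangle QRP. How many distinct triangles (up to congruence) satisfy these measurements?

QR·sin R = 205·sin(46.8°) ≈ 149.4.
Since QR sin R < PQ < QR (149.4 < 188 < 205), two triangles exist.

2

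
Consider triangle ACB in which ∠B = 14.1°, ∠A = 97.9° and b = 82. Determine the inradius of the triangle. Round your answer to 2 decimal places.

r ≈ 34.84

The third angle is ∠C = 180° − ∠B − ∠A = 68.00°.
Law of sines: a = b·sin A/sin B ≈ 333.4.
Law of sines: c = b·sin C/sin B ≈ 312.09.
Area = ½·b·a·sin C ≈ 12674.
Semiperimeter s = (333.4+312.09+82)/2 = 363.74.
Inradius = area/s = 12674/363.74 ≈ 34.843.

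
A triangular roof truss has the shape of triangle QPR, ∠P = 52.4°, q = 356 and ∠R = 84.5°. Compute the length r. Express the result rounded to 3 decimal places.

518.622

The third angle is ∠Q = 180° − ∠P − ∠R = 43.10°.
Law of sines: r = q·sin R/sin Q ≈ 518.62.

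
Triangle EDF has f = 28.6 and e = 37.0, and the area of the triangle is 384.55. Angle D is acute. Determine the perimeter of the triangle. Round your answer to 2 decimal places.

From area = ½·f·e·sin D, we get sin D = 2·area/(f·e) ≈ 0.72680.
Taking the acute solution, ∠D ≈ 46.62°.
Law of cosines then gives d ≈ 27.08.
Perimeter = 37 + 27.08 + 28.6 = 92.68.

perimeter ≈ 92.68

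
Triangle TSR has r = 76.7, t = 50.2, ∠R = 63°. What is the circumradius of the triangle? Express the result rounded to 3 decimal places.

Law of sines: sin T = t·sin R/r ≈ 0.58316.
Since r ≥ t, only the acute value applies: ∠T ≈ 35.67°.
Then ∠S = 180° − ∠R − ∠T ≈ 81.33°.
Law of sines gives s = r·sin S/sin R ≈ 85.098.
Circumradius = r/(2 sin R) ≈ 43.041.

43.041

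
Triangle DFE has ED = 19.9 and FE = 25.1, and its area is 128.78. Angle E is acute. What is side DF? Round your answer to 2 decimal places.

From area = ½·FE·ED·sin E, we get sin E = 2·area/(FE·ED) ≈ 0.51565.
Taking the acute solution, ∠E ≈ 31.04°.
Law of cosines then gives DF ≈ 13.042.

13.04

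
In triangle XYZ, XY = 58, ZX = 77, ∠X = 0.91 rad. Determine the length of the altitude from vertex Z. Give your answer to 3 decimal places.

By the law of cosines, YZ² = ZX² + XY² − 2·ZX·XY·cos X = 3811, so YZ ≈ 61.733.
Area = ½·ZX·XY·sin X ≈ 1763.
The altitude from Z has length 2·area/XY ≈ 60.792.

h_Z ≈ 60.792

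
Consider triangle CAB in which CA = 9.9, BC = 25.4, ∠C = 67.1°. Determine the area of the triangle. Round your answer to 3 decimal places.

Area = ½·BC·CA·sin C ≈ 115.82.

115.821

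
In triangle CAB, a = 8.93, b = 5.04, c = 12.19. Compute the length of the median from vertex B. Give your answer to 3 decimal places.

m_B ≈ 10.384

Median from B: ½√(2·c² + 2·a² − b²) ≈ 10.384.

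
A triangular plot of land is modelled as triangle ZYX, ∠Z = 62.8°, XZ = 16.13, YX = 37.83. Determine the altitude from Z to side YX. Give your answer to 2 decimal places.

h_Z ≈ 16.07

Law of sines: sin Y = XZ·sin Z/YX ≈ 0.37923.
Since YX ≥ XZ, only the acute value applies: ∠Y ≈ 22.29°.
Then ∠X = 180° − ∠Z − ∠Y ≈ 94.91°.
Law of sines gives ZY = YX·sin X/sin Z ≈ 42.377.
Area = ½·YX·XZ·sin X ≈ 303.98.
The altitude from Z has length 2·area/YX ≈ 16.071.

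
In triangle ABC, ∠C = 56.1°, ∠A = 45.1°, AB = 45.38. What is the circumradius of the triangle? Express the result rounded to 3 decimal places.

The third angle is ∠B = 180° − ∠C − ∠A = 78.80°.
Law of sines: BC = AB·sin A/sin C ≈ 38.728.
Law of sines: CA = AB·sin B/sin C ≈ 53.633.
Circumradius = AB/(2 sin C) ≈ 27.337.

R ≈ 27.337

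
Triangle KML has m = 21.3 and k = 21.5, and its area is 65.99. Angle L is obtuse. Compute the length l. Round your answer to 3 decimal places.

42.344

From area = ½·k·m·sin L, we get sin L = 2·area/(k·m) ≈ 0.28820.
Taking the obtuse solution, ∠L ≈ 163.25°.
Law of cosines then gives l ≈ 42.344.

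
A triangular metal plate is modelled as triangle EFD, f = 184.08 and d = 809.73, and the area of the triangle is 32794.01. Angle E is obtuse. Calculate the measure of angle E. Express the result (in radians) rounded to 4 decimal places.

2.6860

From area = ½·f·d·sin E, we get sin E = 2·area/(f·d) ≈ 0.44003.
Taking the obtuse solution, ∠E ≈ 2.6860 rad.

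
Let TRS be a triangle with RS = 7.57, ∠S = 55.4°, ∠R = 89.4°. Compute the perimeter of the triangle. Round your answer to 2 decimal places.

The third angle is ∠T = 180° − ∠R − ∠S = 35.20°.
Law of sines: ST = RS·sin R/sin T ≈ 13.132.
Law of sines: TR = RS·sin S/sin T ≈ 10.81.
Semiperimeter s = (7.57+13.132+10.81)/2 = 15.756.
Perimeter = 7.57 + 13.132 + 10.81 = 31.512.

31.51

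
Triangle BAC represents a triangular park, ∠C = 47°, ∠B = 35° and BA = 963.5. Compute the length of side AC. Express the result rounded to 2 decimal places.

The third angle is ∠A = 180° − ∠C − ∠B = 98.00°.
Law of sines: AC = BA·sin B/sin C ≈ 755.64.

755.64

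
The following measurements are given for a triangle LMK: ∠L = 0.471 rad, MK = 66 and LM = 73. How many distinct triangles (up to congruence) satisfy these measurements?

LM·sin L = 73·sin(0.471 rad) ≈ 33.13.
Since LM sin L < MK < LM (33.13 < 66 < 73), two triangles exist.

2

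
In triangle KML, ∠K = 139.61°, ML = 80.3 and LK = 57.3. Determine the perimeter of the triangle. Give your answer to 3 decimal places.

Law of sines: sin M = LK·sin K/ML ≈ 0.46239.
Since ML ≥ LK, only the acute value applies: ∠M ≈ 27.54°.
Then ∠L = 180° − ∠K − ∠M ≈ 12.85°.
Law of sines gives KM = ML·sin L/sin K ≈ 27.558.
Semiperimeter s = (80.3+57.3+27.558)/2 = 82.579.
Perimeter = 80.3 + 57.3 + 27.558 = 165.16.

perimeter ≈ 165.158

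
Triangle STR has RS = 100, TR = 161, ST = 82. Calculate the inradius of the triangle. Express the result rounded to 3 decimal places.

r ≈ 19.794

Semiperimeter s = (161 + 100 + 82)/2 = 171.5.
Heron's formula: area = √(171.5·10.5·71.5·89.5) ≈ 3394.6.
Inradius = area/s = 3394.6/171.5 ≈ 19.794.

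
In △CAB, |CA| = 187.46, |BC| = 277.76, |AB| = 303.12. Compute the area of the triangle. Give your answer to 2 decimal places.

Semiperimeter s = (303.12 + 277.76 + 187.46)/2 = 384.17.
Heron's formula: area = √(384.17·81.05·106.41·196.71) ≈ 25530.

25529.52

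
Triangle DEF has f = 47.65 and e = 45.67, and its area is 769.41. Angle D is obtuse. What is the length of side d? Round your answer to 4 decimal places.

86.2194

From area = ½·e·f·sin D, we get sin D = 2·area/(e·f) ≈ 0.70712.
Taking the obtuse solution, ∠D ≈ 135.00°.
Law of cosines then gives d ≈ 86.219.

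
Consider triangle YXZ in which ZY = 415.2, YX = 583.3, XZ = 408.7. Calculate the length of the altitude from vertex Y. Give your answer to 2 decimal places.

Semiperimeter s = (408.7 + 415.2 + 583.3)/2 = 703.6.
Heron's formula: area = √(703.6·294.9·288.4·120.3) ≈ 84846.
The altitude from Y has length 2·area/XZ ≈ 415.2.

415.20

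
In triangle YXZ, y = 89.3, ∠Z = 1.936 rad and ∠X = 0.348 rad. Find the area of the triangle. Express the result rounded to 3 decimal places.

area ≈ 1679.363

The third angle is ∠Y = π − ∠X − ∠Z = 0.858 rad.
Law of sines: x = y·sin X/sin Y ≈ 40.267.
Law of sines: z = y·sin Z/sin Y ≈ 110.29.
Area = ½·y·x·sin Z ≈ 1679.4.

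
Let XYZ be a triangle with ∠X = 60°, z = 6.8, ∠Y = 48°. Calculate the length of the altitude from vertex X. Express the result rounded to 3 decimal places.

The third angle is ∠Z = 180° − ∠X − ∠Y = 72.00°.
Law of sines: x = z·sin X/sin Z ≈ 6.192.
Law of sines: y = z·sin Y/sin Z ≈ 5.3134.
Area = ½·z·x·sin Y ≈ 15.645.
The altitude from X has length 2·area/x ≈ 5.0534.

5.053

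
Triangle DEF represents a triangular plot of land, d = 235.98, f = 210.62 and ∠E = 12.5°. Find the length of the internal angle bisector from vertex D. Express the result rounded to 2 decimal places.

t_D ≈ 49.14

By the law of cosines, e² = f² + d² − 2·f·d·cos E = 2999.4, so e ≈ 54.767.
Law of cosines again: cos D = (e² + f² − d²)/(2·e·f) ≈ -0.36092, so ∠D ≈ 111.16°.
The bisector from D has length 2·e·f·cos(∠D/2)/(e+f) ≈ 49.14.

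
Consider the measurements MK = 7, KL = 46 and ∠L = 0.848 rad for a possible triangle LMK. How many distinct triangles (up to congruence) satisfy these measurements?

KL·sin L = 46·sin(0.848 rad) ≈ 34.5.
Since MK = 7 < 34.5 = KL sin L, no triangle exists.

0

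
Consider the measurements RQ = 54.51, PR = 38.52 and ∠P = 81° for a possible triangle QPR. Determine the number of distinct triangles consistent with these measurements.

1

PR·sin P = 38.52·sin(81°) ≈ 38.05.
Since RQ ≥ PR, exactly one triangle exists.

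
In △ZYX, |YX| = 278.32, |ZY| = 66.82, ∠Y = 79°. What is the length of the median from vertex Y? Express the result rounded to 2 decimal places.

By the law of cosines, |XZ|² = |ZY|² + |YX|² − 2·|ZY|·|YX|·cos Y = 74830, so |XZ| ≈ 273.55.
Median from Y: ½√(2·|ZY|² + 2·|YX|² − |XZ|²) ≈ 149.18.

m_Y ≈ 149.18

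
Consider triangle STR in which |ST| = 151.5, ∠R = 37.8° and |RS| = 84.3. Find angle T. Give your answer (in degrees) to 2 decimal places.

Law of sines: sin T = |RS|·sin R/|ST| ≈ 0.34104.
Since |ST| ≥ |RS|, only the acute value applies: ∠T ≈ 19.94°.
Then ∠S = 180° − ∠R − ∠T ≈ 122.26°.

19.94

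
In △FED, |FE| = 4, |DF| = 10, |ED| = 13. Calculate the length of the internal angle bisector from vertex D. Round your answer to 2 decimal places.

t_D ≈ 11.23

By the law of cosines, cos D = (|ED|² + |DF|² − |FE|²) / (2·|ED|·|DF|) ≈ 0.97308, so ∠D ≈ 0.233 rad.
The bisector from D has length 2·|ED|·|DF|·cos(∠D/2)/(|ED|+|DF|) ≈ 11.228.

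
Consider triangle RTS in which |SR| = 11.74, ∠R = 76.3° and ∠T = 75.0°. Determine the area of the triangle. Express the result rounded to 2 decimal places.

The third angle is ∠S = 180° − ∠R − ∠T = 28.70°.
Law of sines: |TS| = |SR|·sin R/sin T ≈ 11.808.
Law of sines: |RT| = |SR|·sin S/sin T ≈ 5.8367.
Area = ½·|SR|·|TS|·sin S ≈ 33.287.

area ≈ 33.29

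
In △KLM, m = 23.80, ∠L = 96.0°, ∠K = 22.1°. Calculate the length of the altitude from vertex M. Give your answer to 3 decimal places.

h_M ≈ 10.095

The third angle is ∠M = 180° − ∠K − ∠L = 61.90°.
Law of sines: k = m·sin K/sin M ≈ 10.151.
Law of sines: l = m·sin L/sin M ≈ 26.832.
Area = ½·m·k·sin L ≈ 120.13.
The altitude from M has length 2·area/m ≈ 10.095.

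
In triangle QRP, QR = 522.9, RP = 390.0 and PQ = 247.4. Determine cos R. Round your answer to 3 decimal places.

0.893

By the law of cosines, cos R = (QR² + RP² − PQ²) / (2·QR·RP) ≈ 0.89324, so ∠R ≈ 26.72°.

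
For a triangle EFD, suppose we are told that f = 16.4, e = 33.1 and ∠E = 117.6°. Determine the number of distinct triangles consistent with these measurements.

1

f·sin E = 16.4·sin(117.6°) ≈ 14.53.
Since ∠E is not acute, a triangle exists only if e > f; here e > f, so there is exactly one triangle.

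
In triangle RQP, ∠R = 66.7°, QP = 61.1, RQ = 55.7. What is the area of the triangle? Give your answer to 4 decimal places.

area ≈ 1418.0932

Law of sines: sin P = RQ·sin R/QP ≈ 0.83727.
Since QP ≥ RQ, only the acute value applies: ∠P ≈ 56.85°.
Then ∠Q = 180° − ∠R − ∠P ≈ 56.45°.
Law of sines gives PR = QP·sin Q/sin R ≈ 55.44.
Area = ½·QP·RQ·sin Q ≈ 1418.1.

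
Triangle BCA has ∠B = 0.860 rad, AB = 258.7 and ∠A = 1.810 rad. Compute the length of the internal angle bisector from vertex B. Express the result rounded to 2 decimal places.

The third angle is ∠C = π − ∠A − ∠B = 0.472 rad.
Law of sines: CA = AB·sin B/sin C ≈ 431.55.
Law of sines: BC = AB·sin A/sin C ≈ 553.23.
The bisector from B has length 2·AB·BC·cos(∠B/2)/(AB+BC) ≈ 320.45.

t_B ≈ 320.45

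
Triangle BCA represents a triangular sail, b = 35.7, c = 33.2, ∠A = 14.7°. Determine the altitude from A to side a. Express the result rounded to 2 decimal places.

By the law of cosines, a² = b² + c² − 2·b·c·cos A = 83.841, so a ≈ 9.1565.
Area = ½·b·c·sin A ≈ 150.38.
The altitude from A has length 2·area/a ≈ 32.847.

h_A ≈ 32.85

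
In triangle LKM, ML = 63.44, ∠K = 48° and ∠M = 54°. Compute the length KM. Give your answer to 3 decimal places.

83.501

The third angle is ∠L = 180° − ∠K − ∠M = 78.00°.
Law of sines: KM = ML·sin L/sin K ≈ 83.501.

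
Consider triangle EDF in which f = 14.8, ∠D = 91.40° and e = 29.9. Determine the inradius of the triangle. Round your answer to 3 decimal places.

By the law of cosines, d² = f² + e² − 2·f·e·cos D = 1134.7, so d ≈ 33.685.
Area = ½·f·e·sin D ≈ 221.19.
Semiperimeter s = (29.9+33.685+14.8)/2 = 39.192.
Inradius = area/s = 221.19/39.192 ≈ 5.6438.

5.644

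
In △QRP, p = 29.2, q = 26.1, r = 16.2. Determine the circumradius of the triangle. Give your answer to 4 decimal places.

By the law of cosines, cos Q = (r² + p² − q²) / (2·r·p) ≈ 0.45860, so ∠Q ≈ 62.70°.
Circumradius = q/(2 sin Q) ≈ 14.685.

14.6853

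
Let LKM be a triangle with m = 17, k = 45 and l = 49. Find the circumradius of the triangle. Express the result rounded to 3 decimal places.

By the law of cosines, cos L = (k² + m² − l²) / (2·k·m) ≈ -0.05686, so ∠L ≈ 93.26°.
Circumradius = l/(2 sin L) ≈ 24.54.

R ≈ 24.540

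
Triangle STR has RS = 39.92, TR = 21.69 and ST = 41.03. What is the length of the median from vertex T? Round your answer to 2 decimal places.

Median from T: ½√(2·ST² + 2·TR² − RS²) ≈ 26.049.

m_T ≈ 26.05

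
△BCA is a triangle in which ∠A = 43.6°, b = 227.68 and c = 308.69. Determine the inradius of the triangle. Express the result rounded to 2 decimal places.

By the law of cosines, a² = b² + c² − 2·b·c·cos A = 45334, so a ≈ 212.92.
Area = ½·b·c·sin A ≈ 24234.
Semiperimeter s = (227.68+308.69+212.92)/2 = 374.64.
Inradius = area/s = 24234/374.64 ≈ 64.686.

64.69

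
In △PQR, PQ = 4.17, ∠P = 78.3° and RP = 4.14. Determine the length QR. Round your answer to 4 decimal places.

By the law of cosines, QR² = RP² + PQ² − 2·RP·PQ·cos P = 27.527, so QR ≈ 5.2466.

5.2466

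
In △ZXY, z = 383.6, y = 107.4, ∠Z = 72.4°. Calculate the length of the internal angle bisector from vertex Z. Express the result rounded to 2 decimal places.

Law of sines: sin Y = y·sin Z/z ≈ 0.26687.
Since z ≥ y, only the acute value applies: ∠Y ≈ 15.48°.
Then ∠X = 180° − ∠Z − ∠Y ≈ 92.12°.
Law of sines gives x = z·sin X/sin Z ≈ 402.16.
The bisector from Z has length 2·x·y·cos(∠Z/2)/(x+y) ≈ 136.8.

t_Z ≈ 136.80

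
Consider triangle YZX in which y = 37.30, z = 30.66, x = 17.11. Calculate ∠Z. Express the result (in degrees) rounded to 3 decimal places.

∠Z ≈ 54.346°

By the law of cosines, cos Z = (x² + y² − z²) / (2·x·y) ≈ 0.58289, so ∠Z ≈ 54.35°.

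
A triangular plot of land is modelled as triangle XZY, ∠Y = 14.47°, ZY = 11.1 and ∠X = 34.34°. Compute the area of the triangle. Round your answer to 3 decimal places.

20.535

The third angle is ∠Z = 180° − ∠Y − ∠X = 131.19°.
Law of sines: YX = ZY·sin Z/sin X ≈ 14.808.
Law of sines: XZ = ZY·sin Y/sin X ≈ 4.9168.
Area = ½·ZY·YX·sin Y ≈ 20.535.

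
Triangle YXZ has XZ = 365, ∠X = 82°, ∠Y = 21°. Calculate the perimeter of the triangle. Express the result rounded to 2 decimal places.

The third angle is ∠Z = 180° − ∠Y − ∠X = 77.00°.
Law of sines: ZY = XZ·sin X/sin Y ≈ 1008.6.
Law of sines: YX = XZ·sin Z/sin Y ≈ 992.4.
Semiperimeter s = (365+1008.6+992.4)/2 = 1183.
Perimeter = 365 + 1008.6 + 992.4 = 2366.

perimeter ≈ 2366.00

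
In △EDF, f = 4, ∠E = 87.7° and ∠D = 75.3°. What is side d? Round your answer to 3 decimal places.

13.233

The third angle is ∠F = 180° − ∠E − ∠D = 17.00°.
Law of sines: d = f·sin D/sin F ≈ 13.233.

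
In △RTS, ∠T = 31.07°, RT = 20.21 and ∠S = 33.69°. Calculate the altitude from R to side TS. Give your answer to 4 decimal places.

The third angle is ∠R = 180° − ∠T − ∠S = 115.24°.
Law of sines: TS = RT·sin R/sin S ≈ 32.956.
Law of sines: SR = RT·sin T/sin S ≈ 18.803.
Area = ½·RT·TS·sin T ≈ 171.87.
The altitude from R has length 2·area/TS ≈ 10.43.

10.4301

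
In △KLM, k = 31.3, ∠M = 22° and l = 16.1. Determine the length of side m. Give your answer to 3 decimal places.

By the law of cosines, m² = k² + l² − 2·k·l·cos M = 304.43, so m ≈ 17.448.

17.448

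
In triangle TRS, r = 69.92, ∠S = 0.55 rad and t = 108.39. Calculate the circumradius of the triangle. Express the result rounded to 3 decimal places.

58.307

By the law of cosines, s² = t² + r² − 2·t·r·cos S = 3715.3, so s ≈ 60.953.
Area = ½·t·r·sin S ≈ 1980.6.
Circumradius = s/(2 sin S) ≈ 58.307.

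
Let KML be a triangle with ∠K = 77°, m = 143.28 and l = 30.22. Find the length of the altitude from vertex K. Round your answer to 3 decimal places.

30.217

By the law of cosines, k² = m² + l² − 2·m·l·cos K = 19494, so k ≈ 139.62.
Area = ½·m·l·sin K ≈ 2109.5.
The altitude from K has length 2·area/k ≈ 30.217.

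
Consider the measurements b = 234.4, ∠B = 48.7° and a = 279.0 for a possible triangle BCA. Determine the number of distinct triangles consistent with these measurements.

2

a·sin B = 279.0·sin(48.7°) ≈ 209.6.
Since a sin B < b < a (209.6 < 234.4 < 279.0), two triangles exist.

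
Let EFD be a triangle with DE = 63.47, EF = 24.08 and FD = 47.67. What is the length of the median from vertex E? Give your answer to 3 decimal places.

m_E ≈ 41.666

Median from E: ½√(2·DE² + 2·EF² − FD²) ≈ 41.666.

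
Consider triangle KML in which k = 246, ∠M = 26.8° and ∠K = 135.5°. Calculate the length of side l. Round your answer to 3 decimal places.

The third angle is ∠L = 180° − ∠K − ∠M = 17.70°.
Law of sines: l = k·sin L/sin K ≈ 106.71.

106.707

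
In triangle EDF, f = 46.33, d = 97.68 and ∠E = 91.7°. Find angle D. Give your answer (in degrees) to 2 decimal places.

By the law of cosines, e² = d² + f² − 2·d·f·cos E = 11956, so e ≈ 109.35.
Law of cosines again: cos D = (f² + e² − d²)/(2·f·e) ≈ 0.45021, so ∠D ≈ 63.24°.

∠D ≈ 63.24°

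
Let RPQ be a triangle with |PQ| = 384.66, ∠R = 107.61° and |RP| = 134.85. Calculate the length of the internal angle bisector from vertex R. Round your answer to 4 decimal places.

t_R ≈ 112.2305

Law of sines: sin Q = |RP|·sin R/|PQ| ≈ 0.33414.
Since |PQ| ≥ |RP|, only the acute value applies: ∠Q ≈ 19.52°.
Then ∠P = 180° − ∠R − ∠Q ≈ 52.87°.
Law of sines gives |QR| = |PQ|·sin P/sin R ≈ 321.75.
The bisector from R has length 2·|QR|·|RP|·cos(∠R/2)/(|QR|+|RP|) ≈ 112.23.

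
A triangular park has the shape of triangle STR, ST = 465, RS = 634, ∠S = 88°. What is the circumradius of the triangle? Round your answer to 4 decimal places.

By the law of cosines, TR² = RS² + ST² − 2·RS·ST·cos S = 5.976e+05, so TR ≈ 773.05.
Area = ½·RS·ST·sin S ≈ 1.4732e+05.
Circumradius = TR/(2 sin S) ≈ 386.76.

386.7597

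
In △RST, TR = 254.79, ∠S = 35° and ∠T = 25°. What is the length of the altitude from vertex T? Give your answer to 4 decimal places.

The third angle is ∠R = 180° − ∠S − ∠T = 120.00°.
Law of sines: ST = TR·sin R/sin S ≈ 384.7.
Law of sines: RS = TR·sin T/sin S ≈ 187.73.
Area = ½·TR·ST·sin T ≈ 20712.
The altitude from T has length 2·area/RS ≈ 220.65.

h_T ≈ 220.6546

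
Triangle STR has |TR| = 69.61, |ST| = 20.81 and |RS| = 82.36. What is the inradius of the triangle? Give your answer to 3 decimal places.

Semiperimeter s = (69.61 + 82.36 + 20.81)/2 = 86.39.
Heron's formula: area = √(86.39·16.78·4.03·65.58) ≈ 618.96.
Inradius = area/s = 618.96/86.39 ≈ 7.1648.

r ≈ 7.165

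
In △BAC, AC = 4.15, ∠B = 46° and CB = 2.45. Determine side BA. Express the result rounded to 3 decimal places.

Law of sines: sin A = CB·sin B/AC ≈ 0.42467.
Since AC ≥ CB, only the acute value applies: ∠A ≈ 25.13°.
Then ∠C = 180° − ∠B − ∠A ≈ 108.87°.
Law of sines gives BA = AC·sin C/sin B ≈ 5.4591.

5.459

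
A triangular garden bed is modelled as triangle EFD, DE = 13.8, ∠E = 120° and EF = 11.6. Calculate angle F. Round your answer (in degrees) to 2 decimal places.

By the law of cosines, FD² = DE² + EF² − 2·DE·EF·cos E = 485.08, so FD ≈ 22.025.
Law of cosines again: cos F = (EF² + FD² − DE²)/(2·EF·FD) ≈ 0.83997, so ∠F ≈ 32.86°.

32.86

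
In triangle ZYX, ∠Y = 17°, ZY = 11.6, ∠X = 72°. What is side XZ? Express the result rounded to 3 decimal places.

The third angle is ∠Z = 180° − ∠Y − ∠X = 91.00°.
Law of sines: XZ = ZY·sin Y/sin X ≈ 3.566.

3.566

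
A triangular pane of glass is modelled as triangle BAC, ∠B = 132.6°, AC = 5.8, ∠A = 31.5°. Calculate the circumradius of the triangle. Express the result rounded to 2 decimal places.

The third angle is ∠C = 180° − ∠B − ∠A = 15.90°.
Law of sines: CB = AC·sin A/sin B ≈ 4.117.
Law of sines: BA = AC·sin C/sin B ≈ 2.1586.
Circumradius = AC/(2 sin B) ≈ 3.9397.

3.94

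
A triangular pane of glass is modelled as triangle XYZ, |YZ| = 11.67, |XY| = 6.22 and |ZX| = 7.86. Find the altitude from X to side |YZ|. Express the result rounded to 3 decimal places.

3.900

Semiperimeter s = (11.67 + 7.86 + 6.22)/2 = 12.875.
Heron's formula: area = √(12.875·1.205·5.015·6.655) ≈ 22.755.
The altitude from X has length 2·area/|YZ| ≈ 3.8997.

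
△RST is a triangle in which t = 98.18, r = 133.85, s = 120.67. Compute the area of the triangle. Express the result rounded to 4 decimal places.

area ≈ 5711.5222

Semiperimeter p = (133.85 + 120.67 + 98.18)/2 = 176.35.
Heron's formula: area = √(176.35·42.5·55.68·78.17) ≈ 5711.5.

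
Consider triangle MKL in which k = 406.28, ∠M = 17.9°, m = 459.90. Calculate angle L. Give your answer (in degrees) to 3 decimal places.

Law of sines: sin K = k·sin M/m ≈ 0.27152.
Since m ≥ k, only the acute value applies: ∠K ≈ 15.75°.
Then ∠L = 180° − ∠M − ∠K ≈ 146.35°.

146.345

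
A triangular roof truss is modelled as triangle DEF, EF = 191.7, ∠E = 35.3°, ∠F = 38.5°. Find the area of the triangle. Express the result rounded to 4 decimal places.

area ≈ 6883.0444

The third angle is ∠D = 180° − ∠E − ∠F = 106.20°.
Law of sines: FD = EF·sin E/sin D ≈ 115.36.
Law of sines: DE = EF·sin F/sin D ≈ 124.27.
Area = ½·EF·FD·sin F ≈ 6883.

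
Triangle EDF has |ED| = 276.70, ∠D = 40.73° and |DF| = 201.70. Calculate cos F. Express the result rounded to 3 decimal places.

-0.044

By the law of cosines, |FE|² = |ED|² + |DF|² − 2·|ED|·|DF|·cos D = 32660, so |FE| ≈ 180.72.
Law of cosines again: cos F = (|DF|² + |FE|² − |ED|²)/(2·|DF|·|FE|) ≈ -0.04416, so ∠F ≈ 92.53°.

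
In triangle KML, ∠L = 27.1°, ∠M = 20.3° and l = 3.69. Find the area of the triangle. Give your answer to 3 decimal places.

area ≈ 3.817

The third angle is ∠K = 180° − ∠M − ∠L = 132.60°.
Law of sines: k = l·sin K/sin L ≈ 5.9625.
Law of sines: m = l·sin M/sin L ≈ 2.8102.
Area = ½·l·k·sin M ≈ 3.8166.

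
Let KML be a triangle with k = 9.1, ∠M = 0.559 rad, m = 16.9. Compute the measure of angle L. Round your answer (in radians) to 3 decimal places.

∠L ≈ 2.293 rad

Law of sines: sin K = k·sin M/m ≈ 0.28557.
Since m ≥ k, only the acute value applies: ∠K ≈ 0.290 rad.
Then ∠L = π − ∠M − ∠K ≈ 2.293 rad.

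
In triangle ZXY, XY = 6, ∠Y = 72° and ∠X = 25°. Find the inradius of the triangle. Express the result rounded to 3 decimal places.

The third angle is ∠Z = 180° − ∠X − ∠Y = 83.00°.
Law of sines: YZ = XY·sin X/sin Z ≈ 2.5548.
Law of sines: ZX = XY·sin Y/sin Z ≈ 5.7492.
Area = ½·XY·YZ·sin Y ≈ 7.2891.
Semiperimeter s = (6+2.5548+5.7492)/2 = 7.152.
Inradius = area/s = 7.2891/7.152 ≈ 1.0192.

r ≈ 1.019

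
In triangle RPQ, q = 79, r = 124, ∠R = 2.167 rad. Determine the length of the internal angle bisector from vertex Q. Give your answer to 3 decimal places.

t_Q ≈ 78.651

Law of sines: sin Q = q·sin R/r ≈ 0.52718.
Since r ≥ q, only the acute value applies: ∠Q ≈ 0.555 rad.
Then ∠P = π − ∠R − ∠Q ≈ 0.419 rad.
Law of sines gives p = r·sin P/sin R ≈ 61.011.
The bisector from Q has length 2·r·p·cos(∠Q/2)/(r+p) ≈ 78.651.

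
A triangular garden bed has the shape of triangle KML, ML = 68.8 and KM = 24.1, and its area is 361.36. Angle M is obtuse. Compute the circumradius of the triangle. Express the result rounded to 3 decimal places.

R ≈ 104.499

From area = ½·KM·ML·sin M, we get sin M = 2·area/(KM·ML) ≈ 0.43588.
Taking the obtuse solution, ∠M ≈ 154.16°.
Law of cosines then gives LK ≈ 91.098.
Circumradius = LK/(2 sin M) ≈ 104.5.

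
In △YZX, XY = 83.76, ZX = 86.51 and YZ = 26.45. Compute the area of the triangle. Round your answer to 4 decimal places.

1106.2149

Semiperimeter s = (86.51 + 83.76 + 26.45)/2 = 98.36.
Heron's formula: area = √(98.36·11.85·14.6·71.91) ≈ 1106.2.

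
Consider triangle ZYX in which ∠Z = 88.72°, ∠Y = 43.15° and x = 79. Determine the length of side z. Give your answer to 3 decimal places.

106.062

The third angle is ∠X = 180° − ∠Z − ∠Y = 48.13°.
Law of sines: z = x·sin Z/sin X ≈ 106.06.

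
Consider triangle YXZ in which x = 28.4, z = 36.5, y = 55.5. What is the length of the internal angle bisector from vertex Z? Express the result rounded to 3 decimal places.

35.748

By the law of cosines, cos Z = (y² + x² − z²) / (2·y·x) ≈ 0.81035, so ∠Z ≈ 35.87°.
The bisector from Z has length 2·y·x·cos(∠Z/2)/(y+x) ≈ 35.748.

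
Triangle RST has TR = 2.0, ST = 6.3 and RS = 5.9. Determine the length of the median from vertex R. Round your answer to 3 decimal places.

Median from R: ½√(2·TR² + 2·RS² − ST²) ≈ 3.0794.

m_R ≈ 3.079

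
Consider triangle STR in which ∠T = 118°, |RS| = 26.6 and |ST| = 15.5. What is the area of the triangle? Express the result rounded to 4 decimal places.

Law of sines: sin R = |ST|·sin T/|RS| ≈ 0.51450.
Since |RS| ≥ |ST|, only the acute value applies: ∠R ≈ 30.96°.
Then ∠S = 180° − ∠T − ∠R ≈ 31.04°.
Law of sines gives |TR| = |RS|·sin S/sin T ≈ 15.532.
Area = ½·|RS|·|ST|·sin S ≈ 106.29.

area ≈ 106.2861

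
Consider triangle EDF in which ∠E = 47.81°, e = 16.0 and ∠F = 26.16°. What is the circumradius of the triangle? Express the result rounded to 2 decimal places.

10.80

The third angle is ∠D = 180° − ∠F − ∠E = 106.03°.
Law of sines: d = e·sin D/sin E ≈ 20.755.
Law of sines: f = e·sin F/sin E ≈ 9.5207.
Circumradius = e/(2 sin E) ≈ 10.797.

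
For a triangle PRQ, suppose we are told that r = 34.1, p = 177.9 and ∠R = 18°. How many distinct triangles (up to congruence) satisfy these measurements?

0

p·sin R = 177.9·sin(18°) ≈ 54.97.
Since r = 34.1 < 54.97 = p sin R, no triangle exists.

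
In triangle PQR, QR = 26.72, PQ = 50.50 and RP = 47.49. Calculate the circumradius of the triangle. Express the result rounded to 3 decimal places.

By the law of cosines, cos P = (RP² + PQ² − QR²) / (2·RP·PQ) ≈ 0.85304, so ∠P ≈ 31.46°.
Circumradius = QR/(2 sin P) ≈ 25.601.

25.601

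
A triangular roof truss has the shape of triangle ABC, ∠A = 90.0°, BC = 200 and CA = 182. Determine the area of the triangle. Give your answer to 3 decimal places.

Law of sines: sin B = CA·sin A/BC ≈ 0.91000.
Since BC ≥ CA, only the acute value applies: ∠B ≈ 65.51°.
Then ∠C = 180° − ∠A − ∠B ≈ 24.49°.
Law of sines gives AB = BC·sin C/sin A ≈ 82.922.
Area = ½·BC·CA·sin C ≈ 7545.9.

7545.870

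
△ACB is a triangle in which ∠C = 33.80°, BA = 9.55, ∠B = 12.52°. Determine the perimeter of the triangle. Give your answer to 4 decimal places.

perimeter ≈ 25.6869

The third angle is ∠A = 180° − ∠C − ∠B = 133.68°.
Law of sines: CB = BA·sin A/sin C ≈ 12.415.
Law of sines: AC = BA·sin B/sin C ≈ 3.7215.
Semiperimeter s = (12.415+9.55+3.7215)/2 = 12.843.
Perimeter = 12.415 + 9.55 + 3.7215 = 25.687.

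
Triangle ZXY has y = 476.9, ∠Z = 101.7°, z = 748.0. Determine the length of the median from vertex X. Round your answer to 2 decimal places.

577.95

Law of sines: sin Y = y·sin Z/z ≈ 0.62432.
Since z ≥ y, only the acute value applies: ∠Y ≈ 38.63°.
Then ∠X = 180° − ∠Z − ∠Y ≈ 39.67°.
Law of sines gives x = z·sin X/sin Z ≈ 487.6.
Median from X: ½√(2·y² + 2·z² − x²) ≈ 577.95.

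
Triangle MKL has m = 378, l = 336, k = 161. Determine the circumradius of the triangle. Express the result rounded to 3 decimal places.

R ≈ 189.134

By the law of cosines, cos M = (k² + l² − m²) / (2·k·l) ≈ -0.03759, so ∠M ≈ 1.608 rad.
Circumradius = m/(2 sin M) ≈ 189.13.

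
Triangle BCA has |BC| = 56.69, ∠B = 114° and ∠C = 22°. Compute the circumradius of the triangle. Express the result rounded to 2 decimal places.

R ≈ 40.80

The third angle is ∠A = 180° − ∠B − ∠C = 44.00°.
Law of sines: |CA| = |BC|·sin B/sin A ≈ 74.553.
Law of sines: |AB| = |BC|·sin C/sin A ≈ 30.571.
Circumradius = |BC|/(2 sin A) ≈ 40.804.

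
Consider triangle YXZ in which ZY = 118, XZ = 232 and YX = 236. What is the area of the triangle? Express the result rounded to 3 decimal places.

13352.272

Semiperimeter s = (232 + 118 + 236)/2 = 293.
Heron's formula: area = √(293·61·175·57) ≈ 13352.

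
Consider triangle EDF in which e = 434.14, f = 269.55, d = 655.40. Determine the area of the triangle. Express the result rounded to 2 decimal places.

40630.64

Semiperimeter s = (434.14 + 655.4 + 269.55)/2 = 679.54.
Heron's formula: area = √(679.54·245.4·24.145·409.99) ≈ 40631.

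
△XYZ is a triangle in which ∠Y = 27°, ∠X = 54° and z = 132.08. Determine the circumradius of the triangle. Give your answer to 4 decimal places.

66.8632

The third angle is ∠Z = 180° − ∠X − ∠Y = 99.00°.
Law of sines: x = z·sin X/sin Z ≈ 108.19.
Law of sines: y = z·sin Y/sin Z ≈ 60.711.
Circumradius = z/(2 sin Z) ≈ 66.863.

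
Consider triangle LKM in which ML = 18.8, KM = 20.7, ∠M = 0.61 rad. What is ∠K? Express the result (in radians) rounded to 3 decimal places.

1.114

By the law of cosines, LK² = KM² + ML² − 2·KM·ML·cos M = 143.98, so LK ≈ 11.999.
Law of cosines again: cos K = (LK² + KM² − ML²)/(2·LK·KM) ≈ 0.44091, so ∠K ≈ 1.114 rad.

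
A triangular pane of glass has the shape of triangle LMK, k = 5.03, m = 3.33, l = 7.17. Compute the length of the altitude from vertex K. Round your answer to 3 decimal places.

2.977

Semiperimeter s = (7.17 + 3.33 + 5.03)/2 = 7.765.
Heron's formula: area = √(7.765·0.595·4.435·2.735) ≈ 7.4861.
The altitude from K has length 2·area/k ≈ 2.9766.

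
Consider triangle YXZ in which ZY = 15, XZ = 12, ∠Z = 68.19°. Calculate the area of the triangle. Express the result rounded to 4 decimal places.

Area = ½·XZ·ZY·sin Z ≈ 83.558.

83.5579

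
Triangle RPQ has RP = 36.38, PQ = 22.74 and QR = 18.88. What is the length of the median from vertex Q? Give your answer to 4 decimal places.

Median from Q: ½√(2·PQ² + 2·QR² − RP²) ≈ 10.291.

10.2910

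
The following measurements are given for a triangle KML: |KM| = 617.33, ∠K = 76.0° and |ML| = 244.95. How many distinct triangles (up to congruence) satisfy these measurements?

|KM|·sin K = 617.33·sin(76.0°) ≈ 599.
Since |ML| = 244.95 < 599 = |KM| sin K, no triangle exists.

0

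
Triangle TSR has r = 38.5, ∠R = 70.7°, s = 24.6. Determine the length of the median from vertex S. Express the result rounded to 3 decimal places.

Law of sines: sin S = s·sin R/r ≈ 0.60305.
Since r ≥ s, only the acute value applies: ∠S ≈ 37.09°.
Then ∠T = 180° − ∠R − ∠S ≈ 72.21°.
Law of sines gives t = r·sin T/sin R ≈ 38.842.
Median from S: ½√(2·r² + 2·t² − s²) ≈ 36.663.

m_S ≈ 36.663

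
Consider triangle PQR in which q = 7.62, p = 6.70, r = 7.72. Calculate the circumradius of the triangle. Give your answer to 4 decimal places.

By the law of cosines, cos P = (q² + r² − p²) / (2·q·r) ≈ 0.61854, so ∠P ≈ 51.79°.
Circumradius = p/(2 sin P) ≈ 4.2634.

4.2634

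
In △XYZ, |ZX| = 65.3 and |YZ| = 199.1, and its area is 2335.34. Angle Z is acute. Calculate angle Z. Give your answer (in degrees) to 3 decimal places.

21.054

From area = ½·|YZ|·|ZX|·sin Z, we get sin Z = 2·area/(|YZ|·|ZX|) ≈ 0.35925.
Taking the acute solution, ∠Z ≈ 21.05°.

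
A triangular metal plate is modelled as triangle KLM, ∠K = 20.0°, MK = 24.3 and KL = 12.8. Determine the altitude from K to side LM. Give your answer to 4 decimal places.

h_K ≈ 8.1647

By the law of cosines, LM² = MK² + KL² − 2·MK·KL·cos K = 169.77, so LM ≈ 13.029.
Area = ½·MK·KL·sin K ≈ 53.191.
The altitude from K has length 2·area/LM ≈ 8.1647.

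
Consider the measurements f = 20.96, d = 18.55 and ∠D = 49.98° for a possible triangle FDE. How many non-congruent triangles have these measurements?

2

f·sin D = 20.96·sin(49.98°) ≈ 16.05.
Since f sin D < d < f (16.05 < 18.55 < 20.96), two triangles exist.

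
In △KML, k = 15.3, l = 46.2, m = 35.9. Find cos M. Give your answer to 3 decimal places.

0.764

By the law of cosines, cos M = (l² + k² − m²) / (2·l·k) ≈ 0.76374, so ∠M ≈ 40.20°.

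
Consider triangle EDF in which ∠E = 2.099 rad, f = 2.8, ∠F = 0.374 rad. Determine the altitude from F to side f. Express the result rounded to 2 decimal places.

The third angle is ∠D = π − ∠F − ∠E = 0.669 rad.
Law of sines: e = f·sin E/sin F ≈ 6.6196.
Law of sines: d = f·sin D/sin F ≈ 4.7508.
Area = ½·f·e·sin D ≈ 5.7447.
The altitude from F has length 2·area/f ≈ 4.1033.

4.10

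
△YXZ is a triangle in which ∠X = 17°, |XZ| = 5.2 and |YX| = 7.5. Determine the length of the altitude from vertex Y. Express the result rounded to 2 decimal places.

By the law of cosines, |ZY|² = |YX|² + |XZ|² − 2·|YX|·|XZ|·cos X = 8.6982, so |ZY| ≈ 2.9493.
Area = ½·|YX|·|XZ|·sin X ≈ 5.7012.
The altitude from Y has length 2·area/|XZ| ≈ 2.1928.

h_Y ≈ 2.19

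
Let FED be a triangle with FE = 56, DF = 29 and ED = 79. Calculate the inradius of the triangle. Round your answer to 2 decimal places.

7.10

Semiperimeter s = (79 + 29 + 56)/2 = 82.
Heron's formula: area = √(82·3·53·26) ≈ 582.23.
Inradius = area/s = 582.23/82 ≈ 7.1003.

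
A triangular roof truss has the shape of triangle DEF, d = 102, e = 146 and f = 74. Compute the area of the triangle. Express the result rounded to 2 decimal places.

Semiperimeter s = (102 + 146 + 74)/2 = 161.
Heron's formula: area = √(161·59·15·87) ≈ 3520.8.

area ≈ 3520.82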